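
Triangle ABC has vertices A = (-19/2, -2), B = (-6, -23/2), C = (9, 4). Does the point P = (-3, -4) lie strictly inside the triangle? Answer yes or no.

yes

Barycentric coordinates of P: (264/787, 304/787, 219/787).
The three coordinates are positive, positive, positive; a point is interior exactly when all three are positive.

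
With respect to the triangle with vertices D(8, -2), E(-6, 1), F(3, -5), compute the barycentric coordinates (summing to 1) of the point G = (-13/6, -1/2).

Signed area of the reference triangle: [DEF] = ½·(8·(1−(-5)) + (-6)·(-5−(-2)) + 3·(-2−1)) = ½·(48 + 18 − 9) = 57/2.
[GEF] = ½·((-13/6)·(1−(-5)) + (-6)·(-5−(-1/2)) + 3·(-1/2−1)) = ½·(-13 + 27 − 9/2) = 19/4, so the D-coordinate is (19/4)/(57/2) = 1/6.
[DGF] = ½·(8·(-1/2−(-5)) + (-13/6)·(-5−(-2)) + 3·(-2−(-1/2))) = ½·(36 + 13/2 − 9/2) = 19, so the E-coordinate is 2/3.
[DEG] = ½·(8·(1−(-1/2)) + (-6)·(-1/2−(-2)) + (-13/6)·(-2−1)) = ½·(12 − 9 + 13/2) = 19/4, so the F-coordinate is 1/6.

(1/6, 2/3, 1/6)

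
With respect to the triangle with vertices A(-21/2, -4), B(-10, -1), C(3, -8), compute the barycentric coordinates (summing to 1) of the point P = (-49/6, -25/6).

Signed area of the reference triangle: [ABC] = ½·((-21/2)·(-1−(-8)) + (-10)·(-8−(-4)) + 3·(-4−(-1))) = ½·(-147/2 + 40 − 9) = -85/4.
[PBC] = ½·((-49/6)·(-1−(-8)) + (-10)·(-8−(-25/6)) + 3·(-25/6−(-1))) = ½·(-343/6 + 115/3 − 19/2) = -85/6, so the A-coordinate is (-85/6)/(-85/4) = 2/3.
[APC] = ½·((-21/2)·(-25/6−(-8)) + (-49/6)·(-8−(-4)) + 3·(-4−(-25/6))) = ½·(-161/4 + 98/3 + 1/2) = -85/24, so the B-coordinate is 1/6.
[ABP] = ½·((-21/2)·(-1−(-25/6)) + (-10)·(-25/6−(-4)) + (-49/6)·(-4−(-1))) = ½·(-133/4 + 5/3 + 49/2) = -85/24, so the C-coordinate is 1/6.

(2/3, 1/6, 1/6)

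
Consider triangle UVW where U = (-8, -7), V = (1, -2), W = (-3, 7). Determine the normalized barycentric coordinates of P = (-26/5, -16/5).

(3/5, 1/5, 1/5)

Signed area of the reference triangle: [UVW] = ½·((-8)·(-2−7) + 1·(7−(-7)) + (-3)·(-7−(-2))) = ½·(72 + 14 + 15) = 101/2.
[PVW] = ½·((-26/5)·(-2−7) + 1·(7−(-16/5)) + (-3)·(-16/5−(-2))) = ½·(234/5 + 51/5 + 18/5) = 303/10, so the U-coordinate is (303/10)/(101/2) = 3/5.
[UPW] = ½·((-8)·(-16/5−7) + (-26/5)·(7−(-7)) + (-3)·(-7−(-16/5))) = ½·(408/5 − 364/5 + 57/5) = 101/10, so the V-coordinate is 1/5.
[UVP] = ½·((-8)·(-2−(-16/5)) + 1·(-16/5−(-7)) + (-26/5)·(-7−(-2))) = ½·(-48/5 + 19/5 + 26) = 101/10, so the W-coordinate is 1/5.
Check: 3/5 + 1/5 + 1/5 = 1.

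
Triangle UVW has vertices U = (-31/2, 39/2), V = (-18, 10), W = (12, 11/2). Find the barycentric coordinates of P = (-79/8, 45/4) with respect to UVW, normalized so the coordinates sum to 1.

Signed area of the reference triangle: [UVW] = ½·((-31/2)·(10−(11/2)) + (-18)·(11/2−(39/2)) + 12·(39/2−10)) = ½·(-279/4 + 252 + 114) = 1185/8.
[PVW] = ½·((-79/8)·(10−(11/2)) + (-18)·(11/2−(45/4)) + 12·(45/4−10)) = ½·(-711/16 + 207/2 + 15) = 1185/32, so the U-coordinate is (1185/32)/(1185/8) = 1/4.
[UPW] = ½·((-31/2)·(45/4−(11/2)) + (-79/8)·(11/2−(39/2)) + 12·(39/2−(45/4))) = ½·(-713/8 + 553/4 + 99) = 1185/16, so the V-coordinate is 1/2.
[UVP] = ½·((-31/2)·(10−(45/4)) + (-18)·(45/4−(39/2)) + (-79/8)·(39/2−10)) = ½·(155/8 + 297/2 − 1501/16) = 1185/32, so the W-coordinate is 1/4.
Check: 1/4 + 1/2 + 1/4 = 1.

(1/4, 1/2, 1/4)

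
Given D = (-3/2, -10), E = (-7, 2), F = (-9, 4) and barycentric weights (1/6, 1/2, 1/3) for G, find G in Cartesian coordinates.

G = (1/6)·D + (1/2)·E + (1/3)·F.
x-coordinate: (1/6)·(-3/2) + (1/2)·(-7) + (1/3)·(-9) = -27/4.
y-coordinate: (1/6)·(-10) + (1/2)·2 + (1/3)·4 = 2/3.

(-27/4, 2/3)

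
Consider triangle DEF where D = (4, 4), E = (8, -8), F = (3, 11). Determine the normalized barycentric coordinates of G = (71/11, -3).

(3/11, 7/11, 1/11)

Signed area of the reference triangle: [DEF] = ½·(4·(-8−11) + 8·(11−4) + 3·(4−(-8))) = ½·(-76 + 56 + 36) = 8.
[GEF] = ½·((71/11)·(-8−11) + 8·(11−(-3)) + 3·(-3−(-8))) = ½·(-1349/11 + 112 + 15) = 24/11, so the D-coordinate is (24/11)/8 = 3/11.
[DGF] = ½·(4·(-3−11) + (71/11)·(11−4) + 3·(4−(-3))) = ½·(-56 + 497/11 + 21) = 56/11, so the E-coordinate is 7/11.
[DEG] = ½·(4·(-8−(-3)) + 8·(-3−4) + (71/11)·(4−(-8))) = ½·(-20 − 56 + 852/11) = 8/11, so the F-coordinate is 1/11.
Check: 3/11 + 7/11 + 1/11 = 1.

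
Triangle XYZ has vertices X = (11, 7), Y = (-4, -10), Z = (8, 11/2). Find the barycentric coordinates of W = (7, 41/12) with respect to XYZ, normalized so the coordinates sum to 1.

Signed area of the reference triangle: [XYZ] = ½·(11·(-10−(11/2)) + (-4)·(11/2−7) + 8·(7−(-10))) = ½·(-341/2 + 6 + 136) = -57/4.
[WYZ] = ½·(7·(-10−(11/2)) + (-4)·(11/2−(41/12)) + 8·(41/12−(-10))) = ½·(-217/2 − 25/3 + 322/3) = -19/4, so the X-coordinate is (-19/4)/(-57/4) = 1/3.
[XWZ] = ½·(11·(41/12−(11/2)) + 7·(11/2−7) + 8·(7−(41/12))) = ½·(-275/12 − 21/2 + 86/3) = -19/8, so the Y-coordinate is 1/6.
[XYW] = ½·(11·(-10−(41/12)) + (-4)·(41/12−7) + 7·(7−(-10))) = ½·(-1771/12 + 43/3 + 119) = -57/8, so the Z-coordinate is 1/2.

(1/3, 1/6, 1/2)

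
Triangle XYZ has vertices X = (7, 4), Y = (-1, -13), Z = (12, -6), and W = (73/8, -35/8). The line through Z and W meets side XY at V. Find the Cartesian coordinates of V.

(13/3, -5/3)

Barycentric coordinates of W with respect to XYZ: (1/4, 1/8, 5/8).
On side XY the Z-coordinate is zero; dropping W's Z-weight 5/8 and renormalizing the remaining 1/4 : 1/8 gives weights 2/3, 1/3 on X, Y.
V = (2/3)·(7, 4) + (1/3)·(-1, -13) = (13/3, -5/3).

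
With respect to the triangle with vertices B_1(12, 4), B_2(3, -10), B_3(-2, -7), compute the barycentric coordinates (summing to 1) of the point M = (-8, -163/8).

(-7/8, 5/4, 5/8)

Signed area of the reference triangle: [B_1B_2B_3] = ½·(12·(-10−(-7)) + 3·(-7−4) + (-2)·(4−(-10))) = ½·(-36 − 33 − 28) = -97/2.
[MB_2B_3] = ½·((-8)·(-10−(-7)) + 3·(-7−(-163/8)) + (-2)·(-163/8−(-10))) = ½·(24 + 321/8 + 83/4) = 679/16, so the B_1-coordinate is (679/16)/(-97/2) = -7/8.
[B_1MB_3] = ½·(12·(-163/8−(-7)) + (-8)·(-7−4) + (-2)·(4−(-163/8))) = ½·(-321/2 + 88 − 195/4) = -485/8, so the B_2-coordinate is 5/4.
[B_1B_2M] = ½·(12·(-10−(-163/8)) + 3·(-163/8−4) + (-8)·(4−(-10))) = ½·(249/2 − 585/8 − 112) = -485/16, so the B_3-coordinate is 5/8.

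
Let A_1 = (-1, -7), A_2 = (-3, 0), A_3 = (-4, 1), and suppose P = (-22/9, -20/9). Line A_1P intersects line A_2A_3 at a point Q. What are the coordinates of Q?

(-19/6, 1/6)

Barycentric coordinates of P with respect to A_1A_2A_3: (1/3, 5/9, 1/9).
On side A_2A_3 the A_1-coordinate is zero; dropping P's A_1-weight 1/3 and renormalizing the remaining 5/9 : 1/9 gives weights 5/6, 1/6 on A_2, A_3.
Q = (5/6)·(-3, 0) + (1/6)·(-4, 1) = (-19/6, 1/6).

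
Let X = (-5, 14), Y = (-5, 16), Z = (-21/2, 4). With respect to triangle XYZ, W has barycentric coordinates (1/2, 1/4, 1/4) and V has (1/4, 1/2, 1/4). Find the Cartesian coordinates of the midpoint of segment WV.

Barycentric coordinates of the midpoint are the average: (3/8, 3/8, 1/4).
Converting: (3/8)·X + (3/8)·Y + (1/4)·Z = (-51/8, 49/4).

(-51/8, 49/4)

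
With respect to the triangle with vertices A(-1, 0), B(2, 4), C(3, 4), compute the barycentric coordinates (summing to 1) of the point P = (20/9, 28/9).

(2/9, -1/9, 8/9)

Signed area of the reference triangle: [ABC] = ½·((-1)·(4−4) + 2·(4−0) + 3·(0−4)) = ½·(0 + 8 − 12) = -2.
[PBC] = ½·((20/9)·(4−4) + 2·(4−(28/9)) + 3·(28/9−4)) = ½·(0 + 16/9 − 8/3) = -4/9, so the A-coordinate is (-4/9)/(-2) = 2/9.
[APC] = ½·((-1)·(28/9−4) + (20/9)·(4−0) + 3·(0−(28/9))) = ½·(8/9 + 80/9 − 28/3) = 2/9, so the B-coordinate is -1/9.
[ABP] = ½·((-1)·(4−(28/9)) + 2·(28/9−0) + (20/9)·(0−4)) = ½·(-8/9 + 56/9 − 80/9) = -16/9, so the C-coordinate is 8/9.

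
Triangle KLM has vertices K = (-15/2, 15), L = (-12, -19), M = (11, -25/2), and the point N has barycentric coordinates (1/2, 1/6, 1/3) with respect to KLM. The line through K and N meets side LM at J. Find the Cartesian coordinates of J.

Line KN meets LM where the K-coordinate vanishes; zeroing N's K-weight and renormalizing leaves L, M-weights 1/6 : 1/3 → (1/3, 2/3).
So J = (1/3)·L + (2/3)·M = (10/3, -44/3).

(10/3, -44/3)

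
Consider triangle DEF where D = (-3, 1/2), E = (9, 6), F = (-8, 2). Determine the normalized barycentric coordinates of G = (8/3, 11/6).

(1, 1/3, -1/3)

Signed area of the reference triangle: [DEF] = ½·((-3)·(6−2) + 9·(2−(1/2)) + (-8)·(1/2−6)) = ½·(-12 + 27/2 + 44) = 91/4.
[GEF] = ½·((8/3)·(6−2) + 9·(2−(11/6)) + (-8)·(11/6−6)) = ½·(32/3 + 3/2 + 100/3) = 91/4, so the D-coordinate is (91/4)/(91/4) = 1.
[DGF] = ½·((-3)·(11/6−2) + (8/3)·(2−(1/2)) + (-8)·(1/2−(11/6))) = ½·(1/2 + 4 + 32/3) = 91/12, so the E-coordinate is 1/3.
[DEG] = ½·((-3)·(6−(11/6)) + 9·(11/6−(1/2)) + (8/3)·(1/2−6)) = ½·(-25/2 + 12 − 44/3) = -91/12, so the F-coordinate is -1/3.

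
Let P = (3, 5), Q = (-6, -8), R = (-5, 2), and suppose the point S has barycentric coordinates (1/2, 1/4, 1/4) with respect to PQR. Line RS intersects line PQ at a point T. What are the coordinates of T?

(0, 2/3)

Line RS meets PQ where the R-coordinate vanishes; zeroing S's R-weight and renormalizing leaves P, Q-weights 1/2 : 1/4 → (2/3, 1/3).
So T = (2/3)·P + (1/3)·Q = (0, 2/3).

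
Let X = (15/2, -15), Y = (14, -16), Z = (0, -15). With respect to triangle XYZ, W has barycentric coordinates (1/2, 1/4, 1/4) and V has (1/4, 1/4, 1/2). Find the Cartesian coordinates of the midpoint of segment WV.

Barycentric coordinates of the midpoint are the average: (3/8, 1/4, 3/8).
Converting: (3/8)·X + (1/4)·Y + (3/8)·Z = (101/16, -61/4).

(101/16, -61/4)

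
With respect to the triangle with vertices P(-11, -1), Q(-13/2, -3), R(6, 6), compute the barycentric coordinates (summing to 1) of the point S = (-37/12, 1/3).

Signed area of the reference triangle: [PQR] = ½·((-11)·(-3−6) + (-13/2)·(6−(-1)) + 6·(-1−(-3))) = ½·(99 − 91/2 + 12) = 131/4.
[SQR] = ½·((-37/12)·(-3−6) + (-13/2)·(6−(1/3)) + 6·(1/3−(-3))) = ½·(111/4 − 221/6 + 20) = 131/24, so the P-coordinate is (131/24)/(131/4) = 1/6.
[PSR] = ½·((-11)·(1/3−6) + (-37/12)·(6−(-1)) + 6·(-1−(1/3))) = ½·(187/3 − 259/12 − 8) = 131/8, so the Q-coordinate is 1/2.
[PQS] = ½·((-11)·(-3−(1/3)) + (-13/2)·(1/3−(-1)) + (-37/12)·(-1−(-3))) = ½·(110/3 − 26/3 − 37/6) = 131/12, so the R-coordinate is 1/3.

(1/6, 1/2, 1/3)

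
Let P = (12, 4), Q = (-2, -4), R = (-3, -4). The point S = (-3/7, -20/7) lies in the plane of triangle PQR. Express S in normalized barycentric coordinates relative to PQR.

Signed area of the reference triangle: [PQR] = ½·(12·(-4−(-4)) + (-2)·(-4−4) + (-3)·(4−(-4))) = ½·(0 + 16 − 24) = -4.
[SQR] = ½·((-3/7)·(-4−(-4)) + (-2)·(-4−(-20/7)) + (-3)·(-20/7−(-4))) = ½·(0 + 16/7 − 24/7) = -4/7, so the P-coordinate is (-4/7)/(-4) = 1/7.
[PSR] = ½·(12·(-20/7−(-4)) + (-3/7)·(-4−4) + (-3)·(4−(-20/7))) = ½·(96/7 + 24/7 − 144/7) = -12/7, so the Q-coordinate is 3/7.
[PQS] = ½·(12·(-4−(-20/7)) + (-2)·(-20/7−4) + (-3/7)·(4−(-4))) = ½·(-96/7 + 96/7 − 24/7) = -12/7, so the R-coordinate is 3/7.
Check: 1/7 + 3/7 + 3/7 = 1.

(1/7, 3/7, 3/7)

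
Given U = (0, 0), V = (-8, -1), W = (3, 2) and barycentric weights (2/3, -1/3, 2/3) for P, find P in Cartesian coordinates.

P = (2/3)·U + (-1/3)·V + (2/3)·W.
x-coordinate: (2/3)·0 + (-1/3)·(-8) + (2/3)·3 = 14/3.
y-coordinate: (2/3)·0 + (-1/3)·(-1) + (2/3)·2 = 5/3.

(14/3, 5/3)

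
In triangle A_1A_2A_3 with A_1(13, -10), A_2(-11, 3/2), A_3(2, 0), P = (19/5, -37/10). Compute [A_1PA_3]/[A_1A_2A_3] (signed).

1/5

[A_1A_2A_3] = ½·(13·(3/2−0) + (-11)·(0−(-10)) + 2·(-10−(3/2))) = ½·(39/2 − 110 − 23) = -227/4.
[A_1PA_3] = ½·(13·(-37/10−0) + (19/5)·(0−(-10)) + 2·(-10−(-37/10))) = ½·(-481/10 + 38 − 63/5) = -227/20, so the ratio is (-227/20)/(-227/4) = 1/5.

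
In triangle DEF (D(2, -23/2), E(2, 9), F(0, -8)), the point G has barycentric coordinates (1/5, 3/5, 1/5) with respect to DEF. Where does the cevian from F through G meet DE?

(2, 31/8)

Line FG meets DE where the F-coordinate vanishes; zeroing G's F-weight and renormalizing leaves D, E-weights 1/5 : 3/5 → (1/4, 3/4).
So H = (1/4)·D + (3/4)·E = (2, 31/8).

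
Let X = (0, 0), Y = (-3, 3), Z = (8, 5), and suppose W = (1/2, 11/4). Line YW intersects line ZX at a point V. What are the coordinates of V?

Barycentric coordinates of W with respect to XYZ: (1/4, 1/2, 1/4).
On side ZX the Y-coordinate is zero; dropping W's Y-weight 1/2 and renormalizing the remaining 1/4 : 1/4 gives weights 1/2, 1/2 on Z, X.
V = (1/2)·(8, 5) + (1/2)·(0, 0) = (4, 5/2).

(4, 5/2)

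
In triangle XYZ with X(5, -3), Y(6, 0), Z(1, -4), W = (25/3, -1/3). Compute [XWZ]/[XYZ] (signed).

[XYZ] = ½·(5·(0−(-4)) + 6·(-4−(-3)) + 1·(-3−0)) = ½·(20 − 6 − 3) = 11/2.
[XWZ] = ½·(5·(-1/3−(-4)) + (25/3)·(-4−(-3)) + 1·(-3−(-1/3))) = ½·(55/3 − 25/3 − 8/3) = 11/3, so the ratio is (11/3)/(11/2) = 2/3.

2/3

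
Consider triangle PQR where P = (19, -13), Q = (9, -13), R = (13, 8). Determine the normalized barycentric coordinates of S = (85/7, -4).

Signed area of the reference triangle: [PQR] = ½·(19·(-13−8) + 9·(8−(-13)) + 13·(-13−(-13))) = ½·(-399 + 189 + 0) = -105.
[SQR] = ½·((85/7)·(-13−8) + 9·(8−(-4)) + 13·(-4−(-13))) = ½·(-255 + 108 + 117) = -15, so the P-coordinate is (-15)/(-105) = 1/7.
[PSR] = ½·(19·(-4−8) + (85/7)·(8−(-13)) + 13·(-13−(-4))) = ½·(-228 + 255 − 117) = -45, so the Q-coordinate is 3/7.
[PQS] = ½·(19·(-13−(-4)) + 9·(-4−(-13)) + (85/7)·(-13−(-13))) = ½·(-171 + 81 + 0) = -45, so the R-coordinate is 3/7.

(1/7, 3/7, 3/7)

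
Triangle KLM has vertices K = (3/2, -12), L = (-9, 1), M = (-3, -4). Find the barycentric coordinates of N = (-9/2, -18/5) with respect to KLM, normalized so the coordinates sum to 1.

Signed area of the reference triangle: [KLM] = ½·((3/2)·(1−(-4)) + (-9)·(-4−(-12)) + (-3)·(-12−1)) = ½·(15/2 − 72 + 39) = -51/4.
[NLM] = ½·((-9/2)·(1−(-4)) + (-9)·(-4−(-18/5)) + (-3)·(-18/5−1)) = ½·(-45/2 + 18/5 + 69/5) = -51/20, so the K-coordinate is (-51/20)/(-51/4) = 1/5.
[KNM] = ½·((3/2)·(-18/5−(-4)) + (-9/2)·(-4−(-12)) + (-3)·(-12−(-18/5))) = ½·(3/5 − 36 + 126/5) = -51/10, so the L-coordinate is 2/5.
[KLN] = ½·((3/2)·(1−(-18/5)) + (-9)·(-18/5−(-12)) + (-9/2)·(-12−1)) = ½·(69/10 − 378/5 + 117/2) = -51/10, so the M-coordinate is 2/5.

(1/5, 2/5, 2/5)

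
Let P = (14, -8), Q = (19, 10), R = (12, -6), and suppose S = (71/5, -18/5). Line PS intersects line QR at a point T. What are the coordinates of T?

Barycentric coordinates of S with respect to PQR: (2/5, 1/5, 2/5).
On side QR the P-coordinate is zero; dropping S's P-weight 2/5 and renormalizing the remaining 1/5 : 2/5 gives weights 1/3, 2/3 on Q, R.
T = (1/3)·(19, 10) + (2/3)·(12, -6) = (43/3, -2/3).

(43/3, -2/3)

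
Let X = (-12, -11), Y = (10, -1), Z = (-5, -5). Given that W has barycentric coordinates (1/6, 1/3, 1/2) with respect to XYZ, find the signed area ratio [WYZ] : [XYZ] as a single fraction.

The signed ratio [WYZ]/[XYZ] equals the barycentric coordinate of W at vertex X, which is 1/6.

1/6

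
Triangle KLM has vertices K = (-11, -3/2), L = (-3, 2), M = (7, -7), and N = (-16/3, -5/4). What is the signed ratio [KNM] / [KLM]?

1/3

[KLM] = ½·((-11)·(2−(-7)) + (-3)·(-7−(-3/2)) + 7·(-3/2−2)) = ½·(-99 + 33/2 − 49/2) = -107/2.
[KNM] = ½·((-11)·(-5/4−(-7)) + (-16/3)·(-7−(-3/2)) + 7·(-3/2−(-5/4))) = ½·(-253/4 + 88/3 − 7/4) = -107/6, so the ratio is (-107/6)/(-107/2) = 1/3.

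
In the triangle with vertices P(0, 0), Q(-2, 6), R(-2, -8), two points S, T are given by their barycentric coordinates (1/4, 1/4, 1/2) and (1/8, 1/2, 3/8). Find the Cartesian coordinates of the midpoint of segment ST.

(-13/8, -5/4)

Barycentric coordinates of the midpoint are the average: (3/16, 3/8, 7/16).
Converting: (3/16)·P + (3/8)·Q + (7/16)·R = (-13/8, -5/4).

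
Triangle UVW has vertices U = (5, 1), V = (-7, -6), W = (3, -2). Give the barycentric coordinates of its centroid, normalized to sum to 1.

(1/3, 1/3, 1/3)

The centroid is the average of the vertices, so each weight is 1/3.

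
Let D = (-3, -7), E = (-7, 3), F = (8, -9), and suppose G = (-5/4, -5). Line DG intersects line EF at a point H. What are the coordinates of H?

Barycentric coordinates of G with respect to DEF: (1/2, 1/4, 1/4).
On side EF the D-coordinate is zero; dropping G's D-weight 1/2 and renormalizing the remaining 1/4 : 1/4 gives weights 1/2, 1/2 on E, F.
H = (1/2)·(-7, 3) + (1/2)·(8, -9) = (1/2, -3).

(1/2, -3)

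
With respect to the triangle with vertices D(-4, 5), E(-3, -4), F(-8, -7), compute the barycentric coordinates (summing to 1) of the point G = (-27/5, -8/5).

(2/5, 1/5, 2/5)

Signed area of the reference triangle: [DEF] = ½·((-4)·(-4−(-7)) + (-3)·(-7−5) + (-8)·(5−(-4))) = ½·(-12 + 36 − 72) = -24.
[GEF] = ½·((-27/5)·(-4−(-7)) + (-3)·(-7−(-8/5)) + (-8)·(-8/5−(-4))) = ½·(-81/5 + 81/5 − 96/5) = -48/5, so the D-coordinate is (-48/5)/(-24) = 2/5.
[DGF] = ½·((-4)·(-8/5−(-7)) + (-27/5)·(-7−5) + (-8)·(5−(-8/5))) = ½·(-108/5 + 324/5 − 264/5) = -24/5, so the E-coordinate is 1/5.
[DEG] = ½·((-4)·(-4−(-8/5)) + (-3)·(-8/5−5) + (-27/5)·(5−(-4))) = ½·(48/5 + 99/5 − 243/5) = -48/5, so the F-coordinate is 2/5.
Check: 2/5 + 1/5 + 2/5 = 1.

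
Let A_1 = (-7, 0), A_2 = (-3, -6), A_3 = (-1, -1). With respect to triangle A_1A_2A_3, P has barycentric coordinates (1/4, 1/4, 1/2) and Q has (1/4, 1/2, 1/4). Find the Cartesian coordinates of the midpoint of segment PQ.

Barycentric coordinates of the midpoint are the average: (1/4, 3/8, 3/8).
Converting: (1/4)·A_1 + (3/8)·A_2 + (3/8)·A_3 = (-13/4, -21/8).

(-13/4, -21/8)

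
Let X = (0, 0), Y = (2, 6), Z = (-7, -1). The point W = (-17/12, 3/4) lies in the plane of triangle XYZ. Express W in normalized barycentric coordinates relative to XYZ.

(7/12, 1/6, 1/4)

Signed area of the reference triangle: [XYZ] = ½·(0·(6−(-1)) + 2·(-1−0) + (-7)·(0−6)) = ½·(0 − 2 + 42) = 20.
[WYZ] = ½·((-17/12)·(6−(-1)) + 2·(-1−(3/4)) + (-7)·(3/4−6)) = ½·(-119/12 − 7/2 + 147/4) = 35/3, so the X-coordinate is (35/3)/20 = 7/12.
[XWZ] = ½·(0·(3/4−(-1)) + (-17/12)·(-1−0) + (-7)·(0−(3/4))) = ½·(0 + 17/12 + 21/4) = 10/3, so the Y-coordinate is 1/6.
[XYW] = ½·(0·(6−(3/4)) + 2·(3/4−0) + (-17/12)·(0−6)) = ½·(0 + 3/2 + 17/2) = 5, so the Z-coordinate is 1/4.
Check: 7/12 + 1/6 + 1/4 = 1.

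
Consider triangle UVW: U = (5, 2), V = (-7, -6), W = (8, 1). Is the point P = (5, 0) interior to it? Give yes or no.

Barycentric coordinates of P: (1/6, 1/6, 2/3).
The three coordinates are positive, positive, positive; a point is interior exactly when all three are positive.

yes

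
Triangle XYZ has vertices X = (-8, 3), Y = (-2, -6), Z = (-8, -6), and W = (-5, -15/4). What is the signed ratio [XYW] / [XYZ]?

1/4

[XYZ] = ½·((-8)·(-6−(-6)) + (-2)·(-6−3) + (-8)·(3−(-6))) = ½·(0 + 18 − 72) = -27.
[XYW] = ½·((-8)·(-6−(-15/4)) + (-2)·(-15/4−3) + (-5)·(3−(-6))) = ½·(18 + 27/2 − 45) = -27/4, so the ratio is (-27/4)/(-27) = 1/4.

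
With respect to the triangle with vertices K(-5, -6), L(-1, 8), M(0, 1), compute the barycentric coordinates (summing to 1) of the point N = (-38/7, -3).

Signed area of the reference triangle: [KLM] = ½·((-5)·(8−1) + (-1)·(1−(-6)) + 0·(-6−8)) = ½·(-35 − 7 + 0) = -21.
[NLM] = ½·((-38/7)·(8−1) + (-1)·(1−(-3)) + 0·(-3−8)) = ½·(-38 − 4 + 0) = -21, so the K-coordinate is (-21)/(-21) = 1.
[KNM] = ½·((-5)·(-3−1) + (-38/7)·(1−(-6)) + 0·(-6−(-3))) = ½·(20 − 38 + 0) = -9, so the L-coordinate is 3/7.
[KLN] = ½·((-5)·(8−(-3)) + (-1)·(-3−(-6)) + (-38/7)·(-6−8)) = ½·(-55 − 3 + 76) = 9, so the M-coordinate is -3/7.
Check: 1 + 3/7 − 3/7 = 1.

(1, 3/7, -3/7)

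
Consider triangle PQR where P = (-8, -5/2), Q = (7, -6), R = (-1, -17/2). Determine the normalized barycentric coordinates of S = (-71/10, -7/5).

Signed area of the reference triangle: [PQR] = ½·((-8)·(-6−(-17/2)) + 7·(-17/2−(-5/2)) + (-1)·(-5/2−(-6))) = ½·(-20 − 42 − 7/2) = -131/4.
[SQR] = ½·((-71/10)·(-6−(-17/2)) + 7·(-17/2−(-7/5)) + (-1)·(-7/5−(-6))) = ½·(-71/4 − 497/10 − 23/5) = -1441/40, so the P-coordinate is (-1441/40)/(-131/4) = 11/10.
[PSR] = ½·((-8)·(-7/5−(-17/2)) + (-71/10)·(-17/2−(-5/2)) + (-1)·(-5/2−(-7/5))) = ½·(-284/5 + 213/5 + 11/10) = -131/20, so the Q-coordinate is 1/5.
[PQS] = ½·((-8)·(-6−(-7/5)) + 7·(-7/5−(-5/2)) + (-71/10)·(-5/2−(-6))) = ½·(184/5 + 77/10 − 497/20) = 393/40, so the R-coordinate is -3/10.
Check: 11/10 + 1/5 − 3/10 = 1.

(11/10, 1/5, -3/10)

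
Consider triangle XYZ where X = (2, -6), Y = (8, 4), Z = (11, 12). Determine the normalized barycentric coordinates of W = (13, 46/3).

Signed area of the reference triangle: [XYZ] = ½·(2·(4−12) + 8·(12−(-6)) + 11·(-6−4)) = ½·(-16 + 144 − 110) = 9.
[WYZ] = ½·(13·(4−12) + 8·(12−(46/3)) + 11·(46/3−4)) = ½·(-104 − 80/3 + 374/3) = -3, so the X-coordinate is (-3)/9 = -1/3.
[XWZ] = ½·(2·(46/3−12) + 13·(12−(-6)) + 11·(-6−(46/3))) = ½·(20/3 + 234 − 704/3) = 3, so the Y-coordinate is 1/3.
[XYW] = ½·(2·(4−(46/3)) + 8·(46/3−(-6)) + 13·(-6−4)) = ½·(-68/3 + 512/3 − 130) = 9, so the Z-coordinate is 1.
Check: -1/3 + 1/3 + 1 = 1.

(-1/3, 1/3, 1)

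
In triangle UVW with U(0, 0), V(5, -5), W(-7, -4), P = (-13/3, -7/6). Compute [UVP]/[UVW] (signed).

1/2

[UVW] = ½·(0·(-5−(-4)) + 5·(-4−0) + (-7)·(0−(-5))) = ½·(0 − 20 − 35) = -55/2.
[UVP] = ½·(0·(-5−(-7/6)) + 5·(-7/6−0) + (-13/3)·(0−(-5))) = ½·(0 − 35/6 − 65/3) = -55/4, so the ratio is (-55/4)/(-55/2) = 1/2.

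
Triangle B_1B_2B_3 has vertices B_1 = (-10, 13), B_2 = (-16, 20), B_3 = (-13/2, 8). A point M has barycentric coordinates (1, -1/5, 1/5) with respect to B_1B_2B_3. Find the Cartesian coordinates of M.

M = 1·B_1 + (-1/5)·B_2 + (1/5)·B_3.
x-coordinate: 1·(-10) + (-1/5)·(-16) + (1/5)·(-13/2) = -81/10.
y-coordinate: 1·13 + (-1/5)·20 + (1/5)·8 = 53/5.

(-81/10, 53/5)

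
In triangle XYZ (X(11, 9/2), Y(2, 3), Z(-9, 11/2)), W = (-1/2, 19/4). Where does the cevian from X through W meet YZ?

Barycentric coordinates of W with respect to XYZ: (1/3, 1/6, 1/2).
On side YZ the X-coordinate is zero; dropping W's X-weight 1/3 and renormalizing the remaining 1/6 : 1/2 gives weights 1/4, 3/4 on Y, Z.
V = (1/4)·(2, 3) + (3/4)·(-9, 11/2) = (-25/4, 39/8).

(-25/4, 39/8)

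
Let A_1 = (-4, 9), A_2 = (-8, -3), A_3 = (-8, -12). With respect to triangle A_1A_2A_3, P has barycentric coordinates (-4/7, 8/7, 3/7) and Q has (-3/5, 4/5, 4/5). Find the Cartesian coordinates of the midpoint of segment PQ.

(-362/35, -1089/70)

Barycentric coordinates of the midpoint are the average: (-41/70, 34/35, 43/70).
Converting: (-41/70)·A_1 + (34/35)·A_2 + (43/70)·A_3 = (-362/35, -1089/70).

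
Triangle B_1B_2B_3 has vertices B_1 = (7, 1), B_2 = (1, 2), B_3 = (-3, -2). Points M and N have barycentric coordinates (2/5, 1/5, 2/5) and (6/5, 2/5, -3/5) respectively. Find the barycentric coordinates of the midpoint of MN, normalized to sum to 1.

(4/5, 3/10, -1/10)

Since both coordinate triples sum to 1, the midpoint's barycentrics are the componentwise average.
(2/5+6/5)/2 = 4/5; similarly 3/10 and -1/10.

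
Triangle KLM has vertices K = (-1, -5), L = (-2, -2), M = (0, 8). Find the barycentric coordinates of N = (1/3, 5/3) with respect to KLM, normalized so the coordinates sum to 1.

(1, -2/3, 2/3)

Signed area of the reference triangle: [KLM] = ½·((-1)·(-2−8) + (-2)·(8−(-5)) + 0·(-5−(-2))) = ½·(10 − 26 + 0) = -8.
[NLM] = ½·((1/3)·(-2−8) + (-2)·(8−(5/3)) + 0·(5/3−(-2))) = ½·(-10/3 − 38/3 + 0) = -8, so the K-coordinate is (-8)/(-8) = 1.
[KNM] = ½·((-1)·(5/3−8) + (1/3)·(8−(-5)) + 0·(-5−(5/3))) = ½·(19/3 + 13/3 + 0) = 16/3, so the L-coordinate is -2/3.
[KLN] = ½·((-1)·(-2−(5/3)) + (-2)·(5/3−(-5)) + (1/3)·(-5−(-2))) = ½·(11/3 − 40/3 − 1) = -16/3, so the M-coordinate is 2/3.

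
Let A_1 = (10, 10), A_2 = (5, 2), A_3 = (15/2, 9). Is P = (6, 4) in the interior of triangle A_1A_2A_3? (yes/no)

yes

Barycentric coordinates of P: (2/15, 11/15, 2/15).
The three coordinates are positive, positive, positive; a point is interior exactly when all three are positive.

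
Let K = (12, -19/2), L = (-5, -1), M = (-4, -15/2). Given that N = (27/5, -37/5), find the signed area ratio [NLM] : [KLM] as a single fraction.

[KLM] = ½·(12·(-1−(-15/2)) + (-5)·(-15/2−(-19/2)) + (-4)·(-19/2−(-1))) = ½·(78 − 10 + 34) = 51.
[NLM] = ½·((27/5)·(-1−(-15/2)) + (-5)·(-15/2−(-37/5)) + (-4)·(-37/5−(-1))) = ½·(351/10 + 1/2 + 128/5) = 153/5, so the ratio is (153/5)/51 = 3/5.

3/5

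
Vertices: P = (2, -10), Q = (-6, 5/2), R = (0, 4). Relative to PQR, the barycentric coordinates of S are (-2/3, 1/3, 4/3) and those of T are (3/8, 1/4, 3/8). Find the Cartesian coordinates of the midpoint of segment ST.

Barycentric coordinates of the midpoint are the average: (-7/48, 7/24, 41/48).
Converting: (-7/48)·P + (7/24)·Q + (41/48)·R = (-49/24, 269/48).

(-49/24, 269/48)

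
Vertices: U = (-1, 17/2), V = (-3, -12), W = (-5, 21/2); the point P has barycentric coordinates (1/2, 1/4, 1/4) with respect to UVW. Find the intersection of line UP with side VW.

Line UP meets VW where the U-coordinate vanishes; zeroing P's U-weight and renormalizing leaves V, W-weights 1/4 : 1/4 → (1/2, 1/2).
So Q = (1/2)·V + (1/2)·W = (-4, -3/4).

(-4, -3/4)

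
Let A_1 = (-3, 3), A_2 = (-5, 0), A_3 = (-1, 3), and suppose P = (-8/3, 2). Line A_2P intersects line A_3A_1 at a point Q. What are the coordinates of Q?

(-3/2, 3)

Barycentric coordinates of P with respect to A_1A_2A_3: (1/6, 1/3, 1/2).
On side A_3A_1 the A_2-coordinate is zero; dropping P's A_2-weight 1/3 and renormalizing the remaining 1/2 : 1/6 gives weights 3/4, 1/4 on A_3, A_1.
Q = (3/4)·(-1, 3) + (1/4)·(-3, 3) = (-3/2, 3).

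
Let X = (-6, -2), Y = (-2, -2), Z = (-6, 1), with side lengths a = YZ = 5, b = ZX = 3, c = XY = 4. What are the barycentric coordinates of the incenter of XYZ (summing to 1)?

(5/12, 1/4, 1/3)

The incenter has barycentric coordinates proportional to the opposite side lengths: (5 : 3 : 4).
Normalizing by 5+3+4 = 12 gives (5/12, 1/4, 1/3).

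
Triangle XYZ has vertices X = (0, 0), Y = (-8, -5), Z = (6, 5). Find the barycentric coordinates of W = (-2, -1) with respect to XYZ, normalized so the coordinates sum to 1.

(2/5, 2/5, 1/5)

Signed area of the reference triangle: [XYZ] = ½·(0·(-5−5) + (-8)·(5−0) + 6·(0−(-5))) = ½·(0 − 40 + 30) = -5.
[WYZ] = ½·((-2)·(-5−5) + (-8)·(5−(-1)) + 6·(-1−(-5))) = ½·(20 − 48 + 24) = -2, so the X-coordinate is (-2)/(-5) = 2/5.
[XWZ] = ½·(0·(-1−5) + (-2)·(5−0) + 6·(0−(-1))) = ½·(0 − 10 + 6) = -2, so the Y-coordinate is 2/5.
[XYW] = ½·(0·(-5−(-1)) + (-8)·(-1−0) + (-2)·(0−(-5))) = ½·(0 + 8 − 10) = -1, so the Z-coordinate is 1/5.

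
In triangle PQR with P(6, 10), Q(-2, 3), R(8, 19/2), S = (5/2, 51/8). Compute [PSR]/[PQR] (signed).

1/2

[PQR] = ½·(6·(3−(19/2)) + (-2)·(19/2−10) + 8·(10−3)) = ½·(-39 + 1 + 56) = 9.
[PSR] = ½·(6·(51/8−(19/2)) + (5/2)·(19/2−10) + 8·(10−(51/8))) = ½·(-75/4 − 5/4 + 29) = 9/2, so the ratio is (9/2)/9 = 1/2.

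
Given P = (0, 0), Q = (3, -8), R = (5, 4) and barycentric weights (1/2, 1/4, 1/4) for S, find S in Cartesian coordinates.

S = (1/2)·P + (1/4)·Q + (1/4)·R.
x-coordinate: (1/2)·0 + (1/4)·3 + (1/4)·5 = 2.
y-coordinate: (1/2)·0 + (1/4)·(-8) + (1/4)·4 = -1.

(2, -1)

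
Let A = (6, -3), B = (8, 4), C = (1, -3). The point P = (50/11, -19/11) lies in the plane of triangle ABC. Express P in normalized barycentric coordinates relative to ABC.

Signed area of the reference triangle: [ABC] = ½·(6·(4−(-3)) + 8·(-3−(-3)) + 1·(-3−4)) = ½·(42 + 0 − 7) = 35/2.
[PBC] = ½·((50/11)·(4−(-3)) + 8·(-3−(-19/11)) + 1·(-19/11−4)) = ½·(350/11 − 112/11 − 63/11) = 175/22, so the A-coordinate is (175/22)/(35/2) = 5/11.
[APC] = ½·(6·(-19/11−(-3)) + (50/11)·(-3−(-3)) + 1·(-3−(-19/11))) = ½·(84/11 + 0 − 14/11) = 35/11, so the B-coordinate is 2/11.
[ABP] = ½·(6·(4−(-19/11)) + 8·(-19/11−(-3)) + (50/11)·(-3−4)) = ½·(378/11 + 112/11 − 350/11) = 70/11, so the C-coordinate is 4/11.
Check: 5/11 + 2/11 + 4/11 = 1.

(5/11, 2/11, 4/11)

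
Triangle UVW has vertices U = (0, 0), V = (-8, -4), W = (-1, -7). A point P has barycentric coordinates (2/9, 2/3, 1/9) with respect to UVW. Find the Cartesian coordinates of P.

P = (2/9)·U + (2/3)·V + (1/9)·W.
x-coordinate: (2/9)·0 + (2/3)·(-8) + (1/9)·(-1) = -49/9.
y-coordinate: (2/9)·0 + (2/3)·(-4) + (1/9)·(-7) = -31/9.

(-49/9, -31/9)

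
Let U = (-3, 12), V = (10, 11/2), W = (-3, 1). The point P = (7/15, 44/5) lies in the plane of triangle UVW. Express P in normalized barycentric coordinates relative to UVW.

(3/5, 4/15, 2/15)

Signed area of the reference triangle: [UVW] = ½·((-3)·(11/2−1) + 10·(1−12) + (-3)·(12−(11/2))) = ½·(-27/2 − 110 − 39/2) = -143/2.
[PVW] = ½·((7/15)·(11/2−1) + 10·(1−(44/5)) + (-3)·(44/5−(11/2))) = ½·(21/10 − 78 − 99/10) = -429/10, so the U-coordinate is (-429/10)/(-143/2) = 3/5.
[UPW] = ½·((-3)·(44/5−1) + (7/15)·(1−12) + (-3)·(12−(44/5))) = ½·(-117/5 − 77/15 − 48/5) = -286/15, so the V-coordinate is 4/15.
[UVP] = ½·((-3)·(11/2−(44/5)) + 10·(44/5−12) + (7/15)·(12−(11/2))) = ½·(99/10 − 32 + 91/30) = -143/15, so the W-coordinate is 2/15.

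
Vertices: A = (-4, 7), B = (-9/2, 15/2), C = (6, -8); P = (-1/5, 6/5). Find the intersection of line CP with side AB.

Barycentric coordinates of P with respect to ABC: (1/5, 2/5, 2/5).
On side AB the C-coordinate is zero; dropping P's C-weight 2/5 and renormalizing the remaining 1/5 : 2/5 gives weights 1/3, 2/3 on A, B.
Q = (1/3)·(-4, 7) + (2/3)·(-9/2, 15/2) = (-13/3, 22/3).

(-13/3, 22/3)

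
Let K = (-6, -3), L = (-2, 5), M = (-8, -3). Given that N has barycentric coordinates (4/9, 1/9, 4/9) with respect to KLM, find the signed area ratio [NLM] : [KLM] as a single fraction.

4/9

The signed ratio [NLM]/[KLM] equals the barycentric coordinate of N at vertex K, which is 4/9.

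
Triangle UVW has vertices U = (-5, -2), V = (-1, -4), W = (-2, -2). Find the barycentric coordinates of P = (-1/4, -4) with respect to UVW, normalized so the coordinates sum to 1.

Signed area of the reference triangle: [UVW] = ½·((-5)·(-4−(-2)) + (-1)·(-2−(-2)) + (-2)·(-2−(-4))) = ½·(10 + 0 − 4) = 3.
[PVW] = ½·((-1/4)·(-4−(-2)) + (-1)·(-2−(-4)) + (-2)·(-4−(-4))) = ½·(1/2 − 2 + 0) = -3/4, so the U-coordinate is (-3/4)/3 = -1/4.
[UPW] = ½·((-5)·(-4−(-2)) + (-1/4)·(-2−(-2)) + (-2)·(-2−(-4))) = ½·(10 + 0 − 4) = 3, so the V-coordinate is 1.
[UVP] = ½·((-5)·(-4−(-4)) + (-1)·(-4−(-2)) + (-1/4)·(-2−(-4))) = ½·(0 + 2 − 1/2) = 3/4, so the W-coordinate is 1/4.
Check: -1/4 + 1 + 1/4 = 1.

(-1/4, 1, 1/4)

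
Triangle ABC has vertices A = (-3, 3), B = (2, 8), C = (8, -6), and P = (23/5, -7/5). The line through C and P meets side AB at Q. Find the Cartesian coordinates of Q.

(-1/2, 11/2)

Barycentric coordinates of P with respect to ABC: (1/5, 1/5, 3/5).
On side AB the C-coordinate is zero; dropping P's C-weight 3/5 and renormalizing the remaining 1/5 : 1/5 gives weights 1/2, 1/2 on A, B.
Q = (1/2)·(-3, 3) + (1/2)·(2, 8) = (-1/2, 11/2).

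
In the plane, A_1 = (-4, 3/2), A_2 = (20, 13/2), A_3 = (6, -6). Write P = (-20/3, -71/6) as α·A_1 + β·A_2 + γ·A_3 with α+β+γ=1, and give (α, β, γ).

(1/3, -2/3, 4/3)

Signed area of the reference triangle: [A_1A_2A_3] = ½·((-4)·(13/2−(-6)) + 20·(-6−(3/2)) + 6·(3/2−(13/2))) = ½·(-50 − 150 − 30) = -115.
[PA_2A_3] = ½·((-20/3)·(13/2−(-6)) + 20·(-6−(-71/6)) + 6·(-71/6−(13/2))) = ½·(-250/3 + 350/3 − 110) = -115/3, so the A_1-coordinate is (-115/3)/(-115) = 1/3.
[A_1PA_3] = ½·((-4)·(-71/6−(-6)) + (-20/3)·(-6−(3/2)) + 6·(3/2−(-71/6))) = ½·(70/3 + 50 + 80) = 230/3, so the A_2-coordinate is -2/3.
[A_1A_2P] = ½·((-4)·(13/2−(-71/6)) + 20·(-71/6−(3/2)) + (-20/3)·(3/2−(13/2))) = ½·(-220/3 − 800/3 + 100/3) = -460/3, so the A_3-coordinate is 4/3.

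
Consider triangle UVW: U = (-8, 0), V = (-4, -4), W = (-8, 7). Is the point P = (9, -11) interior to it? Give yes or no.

Barycentric coordinates of P: (-115/28, 17/4, 6/7).
The three coordinates are negative, positive, positive; a point is interior exactly when all three are positive.

no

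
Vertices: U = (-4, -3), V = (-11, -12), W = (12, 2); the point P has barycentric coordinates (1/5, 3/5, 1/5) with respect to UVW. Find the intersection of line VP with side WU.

(4, -1/2)

Line VP meets WU where the V-coordinate vanishes; zeroing P's V-weight and renormalizing leaves W, U-weights 1/5 : 1/5 → (1/2, 1/2).
So Q = (1/2)·W + (1/2)·U = (4, -1/2).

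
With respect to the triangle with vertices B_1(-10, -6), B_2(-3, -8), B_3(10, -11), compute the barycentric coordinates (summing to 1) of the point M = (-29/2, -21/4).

(1/4, 3/2, -3/4)

Signed area of the reference triangle: [B_1B_2B_3] = ½·((-10)·(-8−(-11)) + (-3)·(-11−(-6)) + 10·(-6−(-8))) = ½·(-30 + 15 + 20) = 5/2.
[MB_2B_3] = ½·((-29/2)·(-8−(-11)) + (-3)·(-11−(-21/4)) + 10·(-21/4−(-8))) = ½·(-87/2 + 69/4 + 55/2) = 5/8, so the B_1-coordinate is (5/8)/(5/2) = 1/4.
[B_1MB_3] = ½·((-10)·(-21/4−(-11)) + (-29/2)·(-11−(-6)) + 10·(-6−(-21/4))) = ½·(-115/2 + 145/2 − 15/2) = 15/4, so the B_2-coordinate is 3/2.
[B_1B_2M] = ½·((-10)·(-8−(-21/4)) + (-3)·(-21/4−(-6)) + (-29/2)·(-6−(-8))) = ½·(55/2 − 9/4 − 29) = -15/8, so the B_3-coordinate is -3/4.
Check: 1/4 + 3/2 − 3/4 = 1.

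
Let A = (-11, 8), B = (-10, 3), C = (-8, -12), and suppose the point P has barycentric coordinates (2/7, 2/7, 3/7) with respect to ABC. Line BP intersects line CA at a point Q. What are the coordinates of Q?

Line BP meets CA where the B-coordinate vanishes; zeroing P's B-weight and renormalizing leaves C, A-weights 3/7 : 2/7 → (3/5, 2/5).
So Q = (3/5)·C + (2/5)·A = (-46/5, -4).

(-46/5, -4)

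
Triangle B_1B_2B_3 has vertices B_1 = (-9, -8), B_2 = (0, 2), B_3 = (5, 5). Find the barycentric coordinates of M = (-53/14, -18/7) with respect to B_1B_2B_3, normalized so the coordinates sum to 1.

(1/2, 5/14, 1/7)

Signed area of the reference triangle: [B_1B_2B_3] = ½·((-9)·(2−5) + 0·(5−(-8)) + 5·(-8−2)) = ½·(27 + 0 − 50) = -23/2.
[MB_2B_3] = ½·((-53/14)·(2−5) + 0·(5−(-18/7)) + 5·(-18/7−2)) = ½·(159/14 + 0 − 160/7) = -23/4, so the B_1-coordinate is (-23/4)/(-23/2) = 1/2.
[B_1MB_3] = ½·((-9)·(-18/7−5) + (-53/14)·(5−(-8)) + 5·(-8−(-18/7))) = ½·(477/7 − 689/14 − 190/7) = -115/28, so the B_2-coordinate is 5/14.
[B_1B_2M] = ½·((-9)·(2−(-18/7)) + 0·(-18/7−(-8)) + (-53/14)·(-8−2)) = ½·(-288/7 + 0 + 265/7) = -23/14, so the B_3-coordinate is 1/7.
Check: 1/2 + 5/14 + 1/7 = 1.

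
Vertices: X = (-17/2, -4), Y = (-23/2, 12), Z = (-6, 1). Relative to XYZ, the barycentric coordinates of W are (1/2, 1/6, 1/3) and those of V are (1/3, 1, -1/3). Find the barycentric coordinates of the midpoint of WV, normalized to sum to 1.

Since both coordinate triples sum to 1, the midpoint's barycentrics are the componentwise average.
(1/2+1/3)/2 = 5/12; similarly 7/12 and 0.

(5/12, 7/12, 0)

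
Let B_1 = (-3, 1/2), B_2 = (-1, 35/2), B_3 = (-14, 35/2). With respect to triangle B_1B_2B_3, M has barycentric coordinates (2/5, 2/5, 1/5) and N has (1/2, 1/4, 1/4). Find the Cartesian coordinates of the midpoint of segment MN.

Barycentric coordinates of the midpoint are the average: (9/20, 13/40, 9/40).
Converting: (9/20)·B_1 + (13/40)·B_2 + (9/40)·B_3 = (-193/40, 197/20).

(-193/40, 197/20)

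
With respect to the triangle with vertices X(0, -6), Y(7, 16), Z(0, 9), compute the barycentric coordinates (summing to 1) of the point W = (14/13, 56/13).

Signed area of the reference triangle: [XYZ] = ½·(0·(16−9) + 7·(9−(-6)) + 0·(-6−16)) = ½·(0 + 105 + 0) = 105/2.
[WYZ] = ½·((14/13)·(16−9) + 7·(9−(56/13)) + 0·(56/13−16)) = ½·(98/13 + 427/13 + 0) = 525/26, so the X-coordinate is (525/26)/(105/2) = 5/13.
[XWZ] = ½·(0·(56/13−9) + (14/13)·(9−(-6)) + 0·(-6−(56/13))) = ½·(0 + 210/13 + 0) = 105/13, so the Y-coordinate is 2/13.
[XYW] = ½·(0·(16−(56/13)) + 7·(56/13−(-6)) + (14/13)·(-6−16)) = ½·(0 + 938/13 − 308/13) = 315/13, so the Z-coordinate is 6/13.
Check: 5/13 + 2/13 + 6/13 = 1.

(5/13, 2/13, 6/13)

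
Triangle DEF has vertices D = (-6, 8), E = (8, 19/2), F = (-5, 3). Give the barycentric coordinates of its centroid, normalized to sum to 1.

(1/3, 1/3, 1/3)

The centroid is the average of the vertices, so each weight is 1/3.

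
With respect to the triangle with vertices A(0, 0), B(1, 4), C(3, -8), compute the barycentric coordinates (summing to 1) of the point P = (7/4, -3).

(1/4, 1/4, 1/2)

Signed area of the reference triangle: [ABC] = ½·(0·(4−(-8)) + 1·(-8−0) + 3·(0−4)) = ½·(0 − 8 − 12) = -10.
[PBC] = ½·((7/4)·(4−(-8)) + 1·(-8−(-3)) + 3·(-3−4)) = ½·(21 − 5 − 21) = -5/2, so the A-coordinate is (-5/2)/(-10) = 1/4.
[APC] = ½·(0·(-3−(-8)) + (7/4)·(-8−0) + 3·(0−(-3))) = ½·(0 − 14 + 9) = -5/2, so the B-coordinate is 1/4.
[ABP] = ½·(0·(4−(-3)) + 1·(-3−0) + (7/4)·(0−4)) = ½·(0 − 3 − 7) = -5, so the C-coordinate is 1/2.
Check: 1/4 + 1/4 + 1/2 = 1.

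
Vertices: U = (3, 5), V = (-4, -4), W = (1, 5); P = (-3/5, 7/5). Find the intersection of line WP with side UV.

Barycentric coordinates of P with respect to UVW: (1/5, 2/5, 2/5).
On side UV the W-coordinate is zero; dropping P's W-weight 2/5 and renormalizing the remaining 1/5 : 2/5 gives weights 1/3, 2/3 on U, V.
Q = (1/3)·(3, 5) + (2/3)·(-4, -4) = (-5/3, -1).

(-5/3, -1)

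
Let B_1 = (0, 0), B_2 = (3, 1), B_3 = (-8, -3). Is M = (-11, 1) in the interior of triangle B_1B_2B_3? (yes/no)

no

Barycentric coordinates of M: (56, -41, -14).
The three coordinates are positive, negative, negative; a point is interior exactly when all three are positive.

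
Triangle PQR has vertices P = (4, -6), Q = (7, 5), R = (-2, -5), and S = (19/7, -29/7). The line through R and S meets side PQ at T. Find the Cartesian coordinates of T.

Barycentric coordinates of S with respect to PQR: (4/7, 1/7, 2/7).
On side PQ the R-coordinate is zero; dropping S's R-weight 2/7 and renormalizing the remaining 4/7 : 1/7 gives weights 4/5, 1/5 on P, Q.
T = (4/5)·(4, -6) + (1/5)·(7, 5) = (23/5, -19/5).

(23/5, -19/5)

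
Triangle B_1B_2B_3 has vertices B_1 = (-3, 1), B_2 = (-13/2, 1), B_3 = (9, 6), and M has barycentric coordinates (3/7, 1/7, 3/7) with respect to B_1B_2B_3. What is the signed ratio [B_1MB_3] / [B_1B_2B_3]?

The signed ratio [B_1MB_3]/[B_1B_2B_3] equals the barycentric coordinate of M at vertex B_2, which is 1/7.

1/7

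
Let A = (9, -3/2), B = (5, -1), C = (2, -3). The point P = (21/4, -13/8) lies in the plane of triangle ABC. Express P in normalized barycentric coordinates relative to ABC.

(1/4, 1/2, 1/4)

Signed area of the reference triangle: [ABC] = ½·(9·(-1−(-3)) + 5·(-3−(-3/2)) + 2·(-3/2−(-1))) = ½·(18 − 15/2 − 1) = 19/4.
[PBC] = ½·((21/4)·(-1−(-3)) + 5·(-3−(-13/8)) + 2·(-13/8−(-1))) = ½·(21/2 − 55/8 − 5/4) = 19/16, so the A-coordinate is (19/16)/(19/4) = 1/4.
[APC] = ½·(9·(-13/8−(-3)) + (21/4)·(-3−(-3/2)) + 2·(-3/2−(-13/8))) = ½·(99/8 − 63/8 + 1/4) = 19/8, so the B-coordinate is 1/2.
[ABP] = ½·(9·(-1−(-13/8)) + 5·(-13/8−(-3/2)) + (21/4)·(-3/2−(-1))) = ½·(45/8 − 5/8 − 21/8) = 19/16, so the C-coordinate is 1/4.
Check: 1/4 + 1/2 + 1/4 = 1.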